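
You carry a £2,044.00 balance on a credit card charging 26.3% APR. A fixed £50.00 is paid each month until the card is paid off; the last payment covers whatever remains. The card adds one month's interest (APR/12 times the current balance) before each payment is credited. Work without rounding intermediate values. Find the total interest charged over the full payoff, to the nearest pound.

Monthly rate r = 26.3%/12 = 2.19167% = 0.0219167.
Payoff takes n = ⌈−ln(1 − rB₀/P)/ln(1+r)⌉ = ⌈104.378⌉ = 105 payments; the last is £19.04.
Total paid = 104·£50.00 + £19.04 = £5,219.04.
Total interest = total paid − principal = £5,219.04 − £2,044.00 = £3,175.04.

£3,175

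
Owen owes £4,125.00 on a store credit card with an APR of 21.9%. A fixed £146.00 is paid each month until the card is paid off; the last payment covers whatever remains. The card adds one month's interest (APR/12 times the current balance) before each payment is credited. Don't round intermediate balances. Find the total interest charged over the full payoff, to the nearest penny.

£1,727.02

Monthly rate r = 21.9%/12 = 1.825% = 0.01825.
Payoff takes n = ⌈−ln(1 − rB₀/P)/ln(1+r)⌉ = ⌈40.082⌉ = 41 payments; the last is £12.02.
Total paid = 40·£146.00 + £12.02 = £5,852.02.
Total interest = total paid − principal = £5,852.02 − £4,125.00 = £1,727.02.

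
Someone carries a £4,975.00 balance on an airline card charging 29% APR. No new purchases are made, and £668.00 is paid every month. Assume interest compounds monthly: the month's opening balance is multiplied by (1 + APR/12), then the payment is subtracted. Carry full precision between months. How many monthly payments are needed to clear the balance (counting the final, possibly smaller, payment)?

Monthly rate r = 29%/12 = 2.41667% = 0.0241667.
Recurrence: B ← B·(1+r) − £668.00.
Month 1: interest £120.23; balance after payment £4,427.23.
Month 2: interest £106.99; balance after payment £3,866.22.
Closed form: n = −ln(1 − rB₀/P)/ln(1+r) = −ln(0.82002)/ln(1.02417) ≈ 8.310, so the balance reaches zero during payment 9.

9 payments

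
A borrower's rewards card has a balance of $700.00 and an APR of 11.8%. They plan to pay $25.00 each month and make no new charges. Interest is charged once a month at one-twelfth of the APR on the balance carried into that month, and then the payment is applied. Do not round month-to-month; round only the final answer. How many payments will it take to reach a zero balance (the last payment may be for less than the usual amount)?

Monthly rate r = 11.8%/12 = 0.983333% = 0.00983333.
Recurrence: B ← B·(1+r) − $25.00.
Month 1: interest $6.88; balance after payment $681.88.
Month 2: interest $6.71; balance after payment $663.59.
Closed form: n = −ln(1 − rB₀/P)/ln(1+r) = −ln(0.72467)/ln(1.00983) ≈ 32.911, so the balance reaches zero during payment 33.

33 months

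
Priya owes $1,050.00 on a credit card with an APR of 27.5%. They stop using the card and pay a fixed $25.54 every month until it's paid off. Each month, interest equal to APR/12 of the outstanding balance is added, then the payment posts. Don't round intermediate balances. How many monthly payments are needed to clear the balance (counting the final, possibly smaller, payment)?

126 payments

Monthly rate r = 27.5%/12 = 2.29167% = 0.0229167.
Recurrence: B ← B·(1+r) − $25.54.
Month 1: interest $24.06; balance after payment $1,048.52.
Month 2: interest $24.03; balance after payment $1,047.01.
Closed form: n = −ln(1 − rB₀/P)/ln(1+r) = −ln(0.05785)/ln(1.02292) ≈ 125.779, so the balance reaches zero during payment 126.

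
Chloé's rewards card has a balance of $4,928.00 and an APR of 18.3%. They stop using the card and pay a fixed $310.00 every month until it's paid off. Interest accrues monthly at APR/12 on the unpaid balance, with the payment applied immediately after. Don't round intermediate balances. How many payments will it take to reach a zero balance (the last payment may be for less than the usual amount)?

19 payments

Monthly rate r = 18.3%/12 = 1.525% = 0.01525.
Recurrence: B ← B·(1+r) − $310.00.
Month 1: interest $75.15; balance after payment $4,693.15.
Month 2: interest $71.57; balance after payment $4,454.72.
Closed form: n = −ln(1 − rB₀/P)/ln(1+r) = −ln(0.75757)/ln(1.01525) ≈ 18.344, so the balance reaches zero during payment 19.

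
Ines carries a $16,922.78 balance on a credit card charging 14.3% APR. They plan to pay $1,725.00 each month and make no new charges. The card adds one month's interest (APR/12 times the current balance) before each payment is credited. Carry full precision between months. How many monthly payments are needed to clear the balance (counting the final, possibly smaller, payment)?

Monthly rate r = 14.3%/12 = 1.19167% = 0.0119167.
Recurrence: B ← B·(1+r) − $1,725.00.
Month 1: interest $201.66; balance after payment $15,399.44.
Month 2: interest $183.51; balance after payment $13,857.95.
Closed form: n = −ln(1 − rB₀/P)/ln(1+r) = −ln(0.88309)/ln(1.01192) ≈ 10.495, so the balance reaches zero during payment 11.

11 months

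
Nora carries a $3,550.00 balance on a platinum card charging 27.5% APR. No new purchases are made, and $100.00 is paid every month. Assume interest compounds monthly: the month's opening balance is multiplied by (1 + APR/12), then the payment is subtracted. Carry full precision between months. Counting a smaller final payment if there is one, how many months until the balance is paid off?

75 months

Monthly rate r = 27.5%/12 = 2.29167% = 0.0229167.
Recurrence: B ← B·(1+r) − $100.00.
Month 1: interest $81.35; balance after payment $3,531.35.
Month 2: interest $80.93; balance after payment $3,512.28.
Closed form: n = −ln(1 − rB₀/P)/ln(1+r) = −ln(0.18646)/ln(1.02292) ≈ 74.126, so the balance reaches zero during payment 75.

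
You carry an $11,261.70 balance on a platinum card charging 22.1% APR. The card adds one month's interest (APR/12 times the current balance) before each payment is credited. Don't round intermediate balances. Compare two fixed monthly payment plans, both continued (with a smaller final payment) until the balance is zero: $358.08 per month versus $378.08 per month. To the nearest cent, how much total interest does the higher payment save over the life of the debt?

Monthly rate r = 22.1%/12 = 1.84167% = 0.0184167.
At $358.08/mo: n = ⌈−ln(1 − rB₀/P)/ln(1+r)⌉ = 48 payments (last $155.98); total interest = total paid − $11,261.70 = $5,724.04.
At $378.08/mo: 44 payments (last $220.86); total interest $5,216.60.
Interest saved = $5,724.04 − $5,216.60 = $507.44.

$507.44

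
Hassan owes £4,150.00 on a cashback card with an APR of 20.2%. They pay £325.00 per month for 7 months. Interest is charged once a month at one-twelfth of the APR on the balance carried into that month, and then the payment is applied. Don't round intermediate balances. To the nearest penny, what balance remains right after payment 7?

£2,271.24

Monthly rate r = 20.2%/12 = 1.68333% = 0.0168333.
Each month: B ← B·(1+r) − £325.00.
Month 1: interest £69.86; balance after payment £3,894.86.
Month 2: interest £65.56; balance after payment £3,635.42.
Month 3: interest £61.20; balance after payment £3,371.62.
Month 4: interest £56.76; balance after payment £3,103.37.
Month 5: interest £52.24; balance after payment £2,830.61.
Month 6: interest £47.65; balance after payment £2,553.26.
Month 7: interest £42.98; balance after payment £2,271.24.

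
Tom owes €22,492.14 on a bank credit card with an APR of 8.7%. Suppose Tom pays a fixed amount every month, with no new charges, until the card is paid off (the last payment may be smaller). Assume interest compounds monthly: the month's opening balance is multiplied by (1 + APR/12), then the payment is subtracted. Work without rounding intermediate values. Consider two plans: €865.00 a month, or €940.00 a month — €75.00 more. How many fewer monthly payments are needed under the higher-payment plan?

Monthly rate r = 8.7%/12 = 0.725% = 0.00725.
At €865.00/mo: n = ⌈−ln(1 − rB₀/P)/ln(1+r)⌉ = 29 payments (last €793.57); total interest = total paid − €22,492.14 = €2,521.43.
At €940.00/mo: 27 payments (last €353.06); total interest €2,300.92.
Payments saved = 29 − 27 = 2.

2 fewer payments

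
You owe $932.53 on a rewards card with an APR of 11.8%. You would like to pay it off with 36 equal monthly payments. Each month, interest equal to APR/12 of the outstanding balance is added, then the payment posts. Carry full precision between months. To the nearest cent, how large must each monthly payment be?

$30.88

Monthly rate r = 11.8%/12 = 0.983333% = 0.00983333.
Level-payment amortization: P = B₀·r / (1 − (1+r)^(−n)) = 932.53·0.00983333 / (1 − 1.00983^(−36)).
Denominator 1 − (1+r)^(−36) = 0.296910319.
P = 9.16988 / 0.296910319 ≈ 30.88.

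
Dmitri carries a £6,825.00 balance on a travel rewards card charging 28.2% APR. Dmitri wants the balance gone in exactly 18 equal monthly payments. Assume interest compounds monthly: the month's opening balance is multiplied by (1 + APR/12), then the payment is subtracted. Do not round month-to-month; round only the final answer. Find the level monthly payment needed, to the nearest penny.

£469.37

Monthly rate r = 28.2%/12 = 2.35% = 0.0235.
Level-payment amortization: P = B₀·r / (1 − (1+r)^(−n)) = 6825.00·0.0235 / (1 − 1.0235^(−18)).
Denominator 1 − (1+r)^(−18) = 0.341707732.
P = 160.387 / 0.341707732 ≈ 469.37.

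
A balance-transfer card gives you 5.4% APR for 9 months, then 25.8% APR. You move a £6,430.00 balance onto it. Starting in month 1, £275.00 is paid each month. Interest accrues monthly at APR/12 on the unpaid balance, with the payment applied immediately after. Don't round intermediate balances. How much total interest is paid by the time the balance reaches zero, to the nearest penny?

£1,154.07

Promo months 1–9 at r₀ = 5.4%/12 = 0.0045; months 10+ at r₁ = 25.8%/12 = 0.0215.
After month 9: iterate B ← B·(1+r₀) − £275.00 for 9 months → £4,175.13.
Then at r₁ with £275.00/mo: n₂ = −ln(1 − r₁·B/P)/ln(1+r₁) ≈ 18.58 → 19 more payments.
Total paid = 27·£275.00 + £159.07 = £7,584.07; interest = £7,584.07 − £6,430.00 = £1,154.07.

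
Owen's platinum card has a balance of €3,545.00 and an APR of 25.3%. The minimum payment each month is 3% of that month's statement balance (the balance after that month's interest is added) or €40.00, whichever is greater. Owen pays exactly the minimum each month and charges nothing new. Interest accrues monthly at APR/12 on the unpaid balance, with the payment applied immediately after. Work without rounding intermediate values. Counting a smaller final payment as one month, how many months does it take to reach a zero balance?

Monthly rate r = 25.3%/12 = 2.10833% = 0.0210833.
While 3% of the post-interest balance exceeds €40.00, each month B ← (B·(1+r))·(1 − 0.03), i.e. B shrinks by the factor (1+r)·0.97 = 0.99045.
This holds for months 1–105. Entering month 106 the balance is €1,294.41; 3% of the post-interest balance is now below €40.00, so the flat €40.00 minimum applies from here.
From month 106 a fixed €40.00 at rate r clears €1,294.41 in 55 more payments. Total: 105 + 55 = 160 months.

160 months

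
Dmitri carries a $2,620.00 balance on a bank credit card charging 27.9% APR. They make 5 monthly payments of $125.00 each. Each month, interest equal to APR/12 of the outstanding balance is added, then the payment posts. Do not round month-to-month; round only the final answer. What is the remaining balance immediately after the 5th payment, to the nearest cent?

Monthly rate r = 27.9%/12 = 2.325% = 0.02325.
Each month: B ← B·(1+r) − $125.00.
Month 1: interest $60.91; balance after payment $2,555.91.
Month 2: interest $59.43; balance after payment $2,490.34.
Month 3: interest $57.90; balance after payment $2,423.24.
Month 4: interest $56.34; balance after payment $2,354.58.
Month 5: interest $54.74; balance after payment $2,284.32.

$2,284.32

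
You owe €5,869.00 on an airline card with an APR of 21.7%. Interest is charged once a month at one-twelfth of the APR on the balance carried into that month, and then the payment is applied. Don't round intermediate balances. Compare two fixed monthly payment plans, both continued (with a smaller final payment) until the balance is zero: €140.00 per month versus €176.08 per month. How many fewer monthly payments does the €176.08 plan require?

28 fewer payments

Monthly rate r = 21.7%/12 = 1.80833% = 0.0180833.
At €140.00/mo: n = ⌈−ln(1 − rB₀/P)/ln(1+r)⌉ = 80 payments (last €26.16); total interest = total paid − €5,869.00 = €5,217.16.
At €176.08/mo: 52 payments (last €90.42); total interest €3,201.50.
Payments saved = 80 − 52 = 28.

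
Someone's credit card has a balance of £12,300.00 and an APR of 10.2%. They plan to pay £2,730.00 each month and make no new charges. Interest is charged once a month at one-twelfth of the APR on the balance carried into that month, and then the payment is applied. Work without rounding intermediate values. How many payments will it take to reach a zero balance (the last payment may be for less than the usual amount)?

5 payments

Monthly rate r = 10.2%/12 = 0.85% = 0.0085.
Recurrence: B ← B·(1+r) − £2,730.00.
Month 1: interest £104.55; balance after payment £9,674.55.
Month 2: interest £82.23; balance after payment £7,026.78.
Month 3: interest £59.73; balance after payment £4,356.51.
Month 4: interest £37.03; balance after payment £1,663.54.
Month 5: interest £14.14; balance after payment £0.00.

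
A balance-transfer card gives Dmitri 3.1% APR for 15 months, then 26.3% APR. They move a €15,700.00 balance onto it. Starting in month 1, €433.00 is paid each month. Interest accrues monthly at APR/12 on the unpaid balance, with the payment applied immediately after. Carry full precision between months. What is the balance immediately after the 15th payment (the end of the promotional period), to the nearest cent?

Promo months 1–15 at r₀ = 3.1%/12 = 0.00258333; months 16+ at r₁ = 26.3%/12 = 0.0219167.
After month 15: iterate B ← B·(1+r₀) − €433.00 for 15 months → €9,705.72.

€9,705.72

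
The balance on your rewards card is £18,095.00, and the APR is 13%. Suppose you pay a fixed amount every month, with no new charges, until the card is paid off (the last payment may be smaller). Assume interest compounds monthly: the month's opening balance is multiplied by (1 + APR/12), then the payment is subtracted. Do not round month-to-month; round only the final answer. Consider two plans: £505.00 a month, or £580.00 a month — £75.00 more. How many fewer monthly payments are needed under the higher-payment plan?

7 fewer payments

Monthly rate r = 13%/12 = 1.08333% = 0.0108333.
At £505.00/mo: n = ⌈−ln(1 − rB₀/P)/ln(1+r)⌉ = 46 payments (last £302.16); total interest = total paid − £18,095.00 = £4,932.16.
At £580.00/mo: 39 payments (last £162.58); total interest £4,107.58.
Payments saved = 46 − 39 = 7.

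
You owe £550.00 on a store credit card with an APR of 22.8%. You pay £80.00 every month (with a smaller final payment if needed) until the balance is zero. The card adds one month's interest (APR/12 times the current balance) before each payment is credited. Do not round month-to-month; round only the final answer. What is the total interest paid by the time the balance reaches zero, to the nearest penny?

£45.16

Monthly rate r = 22.8%/12 = 1.9% = 0.019.
Payoff takes n = ⌈−ln(1 − rB₀/P)/ln(1+r)⌉ = ⌈7.437⌉ = 8 payments; the last is £35.16.
Total paid = 7·£80.00 + £35.16 = £595.16.
Total interest = total paid − principal = £595.16 − £550.00 = £45.16.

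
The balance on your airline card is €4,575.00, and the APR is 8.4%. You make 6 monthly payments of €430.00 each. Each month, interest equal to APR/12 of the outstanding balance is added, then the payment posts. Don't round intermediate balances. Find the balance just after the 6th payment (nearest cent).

€2,144.97

Monthly rate r = 8.4%/12 = 0.7% = 0.007.
Each month: B ← B·(1+r) − €430.00.
Month 1: interest €32.02; balance after payment €4,177.02.
Month 2: interest €29.24; balance after payment €3,776.26.
Month 3: interest €26.43; balance after payment €3,372.70.
Month 4: interest €23.61; balance after payment €2,966.31.
Month 5: interest €20.76; balance after payment €2,557.07.
Month 6: interest €17.90; balance after payment €2,144.97.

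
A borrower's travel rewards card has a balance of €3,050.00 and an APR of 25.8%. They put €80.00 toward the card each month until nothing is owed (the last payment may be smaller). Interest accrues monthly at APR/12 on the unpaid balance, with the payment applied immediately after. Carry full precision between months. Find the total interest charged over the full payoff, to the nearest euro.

Monthly rate r = 25.8%/12 = 2.15% = 0.0215.
Payoff takes n = ⌈−ln(1 − rB₀/P)/ln(1+r)⌉ = ⌈80.531⌉ = 81 payments; the last is €42.68.
Total paid = 80·€80.00 + €42.68 = €6,442.68.
Total interest = total paid − principal = €6,442.68 − €3,050.00 = €3,392.68.

€3,393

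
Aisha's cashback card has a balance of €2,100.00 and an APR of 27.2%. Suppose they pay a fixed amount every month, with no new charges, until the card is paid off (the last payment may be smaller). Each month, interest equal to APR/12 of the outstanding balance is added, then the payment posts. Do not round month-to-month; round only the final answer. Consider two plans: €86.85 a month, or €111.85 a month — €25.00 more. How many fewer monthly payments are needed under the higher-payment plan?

Monthly rate r = 27.2%/12 = 2.26667% = 0.0226667.
At €86.85/mo: n = ⌈−ln(1 − rB₀/P)/ln(1+r)⌉ = 36 payments (last €38.04); total interest = total paid − €2,100.00 = €977.79.
At €111.85/mo: 25 payments (last €82.34); total interest €666.74.
Payments saved = 36 − 25 = 11.

11 fewer payments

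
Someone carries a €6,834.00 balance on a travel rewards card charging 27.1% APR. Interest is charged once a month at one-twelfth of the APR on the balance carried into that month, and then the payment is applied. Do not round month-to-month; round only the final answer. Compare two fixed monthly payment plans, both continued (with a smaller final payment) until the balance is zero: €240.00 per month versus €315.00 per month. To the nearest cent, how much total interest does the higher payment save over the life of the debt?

Monthly rate r = 27.1%/12 = 2.25833% = 0.0225833.
At €240.00/mo: n = ⌈−ln(1 − rB₀/P)/ln(1+r)⌉ = 47 payments (last €31.60); total interest = total paid − €6,834.00 = €4,237.60.
At €315.00/mo: 31 payments (last €46.78); total interest €2,662.78.
Interest saved = €4,237.60 − €2,662.78 = €1,574.82.

€1,574.82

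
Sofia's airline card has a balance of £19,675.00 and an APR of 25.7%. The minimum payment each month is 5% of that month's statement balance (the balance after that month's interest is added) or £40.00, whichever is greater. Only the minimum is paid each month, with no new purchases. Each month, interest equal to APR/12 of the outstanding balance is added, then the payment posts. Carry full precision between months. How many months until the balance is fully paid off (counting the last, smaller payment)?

133 months

Monthly rate r = 25.7%/12 = 2.14167% = 0.0214167.
While 5% of the post-interest balance exceeds £40.00, each month B ← (B·(1+r))·(1 − 0.05), i.e. B shrinks by the factor (1+r)·0.95 = 0.97035.
This holds for months 1–108. Entering month 109 the balance is £762.05; 5% of the post-interest balance is now below £40.00, so the flat £40.00 minimum applies from here.
From month 109 a fixed £40.00 at rate r clears £762.05 in 25 more payments. Total: 108 + 25 = 133 months.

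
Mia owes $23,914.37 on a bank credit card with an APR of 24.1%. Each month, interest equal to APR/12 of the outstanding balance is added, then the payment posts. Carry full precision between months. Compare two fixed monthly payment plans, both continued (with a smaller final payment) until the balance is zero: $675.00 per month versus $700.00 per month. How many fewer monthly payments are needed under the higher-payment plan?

Monthly rate r = 24.1%/12 = 2.00833% = 0.0200833.
At $675.00/mo: n = ⌈−ln(1 − rB₀/P)/ln(1+r)⌉ = 63 payments (last $352.12); total interest = total paid − $23,914.37 = $18,287.75.
At $700.00/mo: 59 payments (last $192.78); total interest $16,878.41.
Payments saved = 63 − 59 = 4.

4 fewer payments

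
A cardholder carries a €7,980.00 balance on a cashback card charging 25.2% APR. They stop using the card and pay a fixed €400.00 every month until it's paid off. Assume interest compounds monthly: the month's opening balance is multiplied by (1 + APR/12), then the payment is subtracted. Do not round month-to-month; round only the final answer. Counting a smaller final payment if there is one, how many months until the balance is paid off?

Monthly rate r = 25.2%/12 = 2.1% = 0.021.
Recurrence: B ← B·(1+r) − €400.00.
Month 1: interest €167.58; balance after payment €7,747.58.
Month 2: interest €162.70; balance after payment €7,510.28.
Closed form: n = −ln(1 − rB₀/P)/ln(1+r) = −ln(0.58105)/ln(1.021) ≈ 26.124, so the balance reaches zero during payment 27.

27 months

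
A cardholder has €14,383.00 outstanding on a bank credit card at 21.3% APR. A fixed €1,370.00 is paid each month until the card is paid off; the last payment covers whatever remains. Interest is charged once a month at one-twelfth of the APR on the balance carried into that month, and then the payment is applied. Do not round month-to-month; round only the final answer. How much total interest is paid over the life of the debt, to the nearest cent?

Monthly rate r = 21.3%/12 = 1.775% = 0.01775.
Payoff takes n = ⌈−ln(1 − rB₀/P)/ln(1+r)⌉ = ⌈11.721⌉ = 12 payments; the last is €990.27.
Total paid = 11·€1,370.00 + €990.27 = €16,060.27.
Total interest = total paid − principal = €16,060.27 − €14,383.00 = €1,677.27.

€1,677.27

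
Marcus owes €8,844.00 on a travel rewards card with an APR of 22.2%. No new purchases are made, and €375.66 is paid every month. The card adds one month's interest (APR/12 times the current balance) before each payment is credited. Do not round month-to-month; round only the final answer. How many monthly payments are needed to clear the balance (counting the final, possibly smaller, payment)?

Monthly rate r = 22.2%/12 = 1.85% = 0.0185.
Recurrence: B ← B·(1+r) − €375.66.
Month 1: interest €163.61; balance after payment €8,631.95.
Month 2: interest €159.69; balance after payment €8,415.99.
Closed form: n = −ln(1 − rB₀/P)/ln(1+r) = −ln(0.56446)/ln(1.0185) ≈ 31.198, so the balance reaches zero during payment 32.

32 months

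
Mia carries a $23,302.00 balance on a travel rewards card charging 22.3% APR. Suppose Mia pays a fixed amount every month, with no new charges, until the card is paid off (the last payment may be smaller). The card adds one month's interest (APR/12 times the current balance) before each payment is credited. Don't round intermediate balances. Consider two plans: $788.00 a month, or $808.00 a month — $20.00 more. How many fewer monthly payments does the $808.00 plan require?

Monthly rate r = 22.3%/12 = 1.85833% = 0.0185833.
At $788.00/mo: n = ⌈−ln(1 − rB₀/P)/ln(1+r)⌉ = 44 payments (last $246.02); total interest = total paid − $23,302.00 = $10,828.02.
At $808.00/mo: 42 payments (last $562.80); total interest $10,388.80.
Payments saved = 44 − 42 = 2.

2 fewer payments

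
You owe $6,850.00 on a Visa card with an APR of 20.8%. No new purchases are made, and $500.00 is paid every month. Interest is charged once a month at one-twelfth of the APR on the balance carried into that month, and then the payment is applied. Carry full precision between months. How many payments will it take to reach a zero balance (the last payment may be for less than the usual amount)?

Monthly rate r = 20.8%/12 = 1.73333% = 0.0173333.
Recurrence: B ← B·(1+r) − $500.00.
Month 1: interest $118.73; balance after payment $6,468.73.
Month 2: interest $112.12; balance after payment $6,080.86.
Closed form: n = −ln(1 − rB₀/P)/ln(1+r) = −ln(0.76253)/ln(1.01733) ≈ 15.776, so the balance reaches zero during payment 16.

16 payments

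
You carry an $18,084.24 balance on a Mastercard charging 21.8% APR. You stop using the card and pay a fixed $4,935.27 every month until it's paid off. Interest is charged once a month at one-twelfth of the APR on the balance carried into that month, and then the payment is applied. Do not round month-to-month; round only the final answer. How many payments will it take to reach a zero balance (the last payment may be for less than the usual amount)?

4 months

Monthly rate r = 21.8%/12 = 1.81667% = 0.0181667.
Recurrence: B ← B·(1+r) − $4,935.27.
Month 1: interest $328.53; balance after payment $13,477.50.
Month 2: interest $244.84; balance after payment $8,787.07.
Month 3: interest $159.63; balance after payment $4,011.43.
Month 4: interest $72.87; balance after payment $0.00.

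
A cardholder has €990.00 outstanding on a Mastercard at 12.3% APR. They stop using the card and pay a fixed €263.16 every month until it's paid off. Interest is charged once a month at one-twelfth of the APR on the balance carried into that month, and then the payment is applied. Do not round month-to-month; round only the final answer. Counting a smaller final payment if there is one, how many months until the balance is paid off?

Monthly rate r = 12.3%/12 = 1.025% = 0.01025.
Recurrence: B ← B·(1+r) − €263.16.
Month 1: interest €10.15; balance after payment €736.99.
Month 2: interest €7.55; balance after payment €481.38.
Month 3: interest €4.93; balance after payment €223.16.
Month 4: interest €2.29; balance after payment €0.00.

4 payments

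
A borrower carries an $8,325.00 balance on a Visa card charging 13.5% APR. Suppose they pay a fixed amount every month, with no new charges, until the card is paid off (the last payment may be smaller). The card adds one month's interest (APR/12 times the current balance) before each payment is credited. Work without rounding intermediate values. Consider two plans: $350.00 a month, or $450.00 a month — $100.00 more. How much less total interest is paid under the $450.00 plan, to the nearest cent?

Monthly rate r = 13.5%/12 = 1.125% = 0.01125.
At $350.00/mo: n = ⌈−ln(1 − rB₀/P)/ln(1+r)⌉ = 28 payments (last $293.09); total interest = total paid − $8,325.00 = $1,418.09.
At $450.00/mo: 21 payments (last $386.78); total interest $1,061.78.
Interest saved = $1,418.09 − $1,061.78 = $356.31.

$356.31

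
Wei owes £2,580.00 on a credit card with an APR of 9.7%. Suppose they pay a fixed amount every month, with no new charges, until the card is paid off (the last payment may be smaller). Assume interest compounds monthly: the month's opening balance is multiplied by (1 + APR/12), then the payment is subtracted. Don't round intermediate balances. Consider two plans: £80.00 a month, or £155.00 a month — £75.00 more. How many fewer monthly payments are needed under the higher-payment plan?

20 fewer payments

Monthly rate r = 9.7%/12 = 0.808333% = 0.00808333.
At £80.00/mo: n = ⌈−ln(1 − rB₀/P)/ln(1+r)⌉ = 38 payments (last £41.35); total interest = total paid − £2,580.00 = £421.35.
At £155.00/mo: 18 payments (last £147.11); total interest £202.11.
Payments saved = 38 − 18 = 20.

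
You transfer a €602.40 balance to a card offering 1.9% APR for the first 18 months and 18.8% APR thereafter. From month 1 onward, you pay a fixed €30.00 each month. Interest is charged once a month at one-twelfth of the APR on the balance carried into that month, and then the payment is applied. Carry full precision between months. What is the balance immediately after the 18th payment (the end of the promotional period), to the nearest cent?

Promo months 1–18 at r₀ = 1.9%/12 = 0.00158333; months 19+ at r₁ = 18.8%/12 = 0.0156667.
After month 18: iterate B ← B·(1+r₀) − €30.00 for 18 months → €72.47.

€72.47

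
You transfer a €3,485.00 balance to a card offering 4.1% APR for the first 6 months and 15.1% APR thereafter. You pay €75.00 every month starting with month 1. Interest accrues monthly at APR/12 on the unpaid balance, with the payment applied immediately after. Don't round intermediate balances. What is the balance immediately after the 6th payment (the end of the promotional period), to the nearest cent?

€3,103.19

Promo months 1–6 at r₀ = 4.1%/12 = 0.00341667; months 7+ at r₁ = 15.1%/12 = 0.0125833.
After month 6: iterate B ← B·(1+r₀) − €75.00 for 6 months → €3,103.19.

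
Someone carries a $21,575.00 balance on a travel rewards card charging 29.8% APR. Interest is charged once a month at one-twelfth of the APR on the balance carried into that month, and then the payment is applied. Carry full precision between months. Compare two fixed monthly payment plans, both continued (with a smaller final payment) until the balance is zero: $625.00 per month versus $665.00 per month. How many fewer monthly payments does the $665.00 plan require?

Monthly rate r = 29.8%/12 = 2.48333% = 0.0248333.
At $625.00/mo: n = ⌈−ln(1 − rB₀/P)/ln(1+r)⌉ = 80 payments (last $225.14); total interest = total paid − $21,575.00 = $28,025.14.
At $665.00/mo: 67 payments (last $524.16); total interest $22,839.16.
Payments saved = 80 − 67 = 13.

13 fewer payments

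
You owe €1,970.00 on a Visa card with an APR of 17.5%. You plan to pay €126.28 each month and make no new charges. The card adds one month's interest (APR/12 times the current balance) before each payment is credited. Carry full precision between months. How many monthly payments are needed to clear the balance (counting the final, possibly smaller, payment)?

18 months

Monthly rate r = 17.5%/12 = 1.45833% = 0.0145833.
Recurrence: B ← B·(1+r) − €126.28.
Month 1: interest €28.73; balance after payment €1,872.45.
Month 2: interest €27.31; balance after payment €1,773.48.
Closed form: n = −ln(1 − rB₀/P)/ln(1+r) = −ln(0.7725)/ln(1.01458) ≈ 17.829, so the balance reaches zero during payment 18.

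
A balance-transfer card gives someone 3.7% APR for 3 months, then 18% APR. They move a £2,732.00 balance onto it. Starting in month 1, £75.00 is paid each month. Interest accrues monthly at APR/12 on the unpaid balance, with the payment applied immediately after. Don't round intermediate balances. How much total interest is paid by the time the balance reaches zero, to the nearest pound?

Promo months 1–3 at r₀ = 3.7%/12 = 0.00308333; months 4+ at r₁ = 18%/12 = 0.015.
After month 3: iterate B ← B·(1+r₀) − £75.00 for 3 months → £2,531.65.
Then at r₁ with £75.00/mo: n₂ = −ln(1 − r₁·B/P)/ln(1+r₁) ≈ 47.41 → 48 more payments.
Total paid = 50·£75.00 + £30.99 = £3,780.99; interest = £3,780.99 − £2,732.00 = £1,048.99.

£1,049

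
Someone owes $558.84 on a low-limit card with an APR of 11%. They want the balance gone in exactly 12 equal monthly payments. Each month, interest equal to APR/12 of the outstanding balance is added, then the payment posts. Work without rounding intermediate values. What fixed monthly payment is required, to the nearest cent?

$49.39

Monthly rate r = 11%/12 = 0.916667% = 0.00916667.
Level-payment amortization: P = B₀·r / (1 − (1+r)^(−n)) = 558.84·0.00916667 / (1 − 1.00917^(−12)).
Denominator 1 − (1+r)^(−12) = 0.103716844.
P = 5.1227 / 0.103716844 ≈ 49.39.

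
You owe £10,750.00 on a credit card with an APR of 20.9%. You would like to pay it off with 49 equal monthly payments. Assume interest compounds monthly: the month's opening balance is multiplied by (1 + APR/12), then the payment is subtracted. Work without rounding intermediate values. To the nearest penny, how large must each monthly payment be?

Monthly rate r = 20.9%/12 = 1.74167% = 0.0174167.
Level-payment amortization: P = B₀·r / (1 − (1+r)^(−n)) = 10750.00·0.0174167 / (1 − 1.01742^(−49)).
Denominator 1 − (1+r)^(−49) = 0.570902027.
P = 187.229 / 0.570902027 ≈ 327.95.

£327.95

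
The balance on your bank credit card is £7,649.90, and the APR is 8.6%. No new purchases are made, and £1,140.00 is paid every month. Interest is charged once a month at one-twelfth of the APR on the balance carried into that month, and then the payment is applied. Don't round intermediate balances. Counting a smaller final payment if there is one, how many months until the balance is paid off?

7 payments

Monthly rate r = 8.6%/12 = 0.716667% = 0.00716667.
Recurrence: B ← B·(1+r) − £1,140.00.
Month 1: interest £54.82; balance after payment £6,564.72.
Month 2: interest £47.05; balance after payment £5,471.77.
Closed form: n = −ln(1 − rB₀/P)/ln(1+r) = −ln(0.95191)/ln(1.00717) ≈ 6.902, so the balance reaches zero during payment 7.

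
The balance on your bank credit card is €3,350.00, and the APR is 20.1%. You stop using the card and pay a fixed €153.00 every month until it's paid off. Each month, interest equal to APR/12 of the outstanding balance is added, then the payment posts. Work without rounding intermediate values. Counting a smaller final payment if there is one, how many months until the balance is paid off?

Monthly rate r = 20.1%/12 = 1.675% = 0.01675.
Recurrence: B ← B·(1+r) − €153.00.
Month 1: interest €56.11; balance after payment €3,253.11.
Month 2: interest €54.49; balance after payment €3,154.60.
Closed form: n = −ln(1 − rB₀/P)/ln(1+r) = −ln(0.63325)/ln(1.01675) ≈ 27.505, so the balance reaches zero during payment 28.

28 payments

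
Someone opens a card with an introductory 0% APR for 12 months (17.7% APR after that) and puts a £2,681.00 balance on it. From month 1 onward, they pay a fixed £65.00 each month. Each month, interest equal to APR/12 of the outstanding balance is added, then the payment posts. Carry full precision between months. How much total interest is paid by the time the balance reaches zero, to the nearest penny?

Promo months 1–12 at r₀ = 0%/12 = 0; months 13+ at r₁ = 17.7%/12 = 0.01475.
After month 12 (no interest yet): B = £2,681.00 − 12·£65.00 = £1,901.00.
Then at r₁ with £65.00/mo: n₂ = −ln(1 − r₁·B/P)/ln(1+r₁) ≈ 38.56 → 39 more payments.
Total paid = 50·£65.00 + £36.24 = £3,286.24; interest = £3,286.24 − £2,681.00 = £605.24.

£605.24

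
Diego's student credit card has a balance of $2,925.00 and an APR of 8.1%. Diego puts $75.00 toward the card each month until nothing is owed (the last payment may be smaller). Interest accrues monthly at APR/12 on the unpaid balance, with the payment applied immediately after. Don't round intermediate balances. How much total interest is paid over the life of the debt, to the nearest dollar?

$481

Monthly rate r = 8.1%/12 = 0.675% = 0.00675.
Payoff takes n = ⌈−ln(1 − rB₀/P)/ln(1+r)⌉ = ⌈45.413⌉ = 46 payments; the last is $31.02.
Total paid = 45·$75.00 + $31.02 = $3,406.02.
Total interest = total paid − principal = $3,406.02 − $2,925.00 = $481.02.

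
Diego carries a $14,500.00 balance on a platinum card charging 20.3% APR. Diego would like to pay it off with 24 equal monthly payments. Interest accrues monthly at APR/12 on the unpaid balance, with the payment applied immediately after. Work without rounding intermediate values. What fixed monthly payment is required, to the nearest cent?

Monthly rate r = 20.3%/12 = 1.69167% = 0.0169167.
Level-payment amortization: P = B₀·r / (1 − (1+r)^(−n)) = 14500.00·0.0169167 / (1 − 1.01692^(−24)).
Denominator 1 − (1+r)^(−24) = 0.331423304.
P = 245.292 / 0.331423304 ≈ 740.12.

$740.12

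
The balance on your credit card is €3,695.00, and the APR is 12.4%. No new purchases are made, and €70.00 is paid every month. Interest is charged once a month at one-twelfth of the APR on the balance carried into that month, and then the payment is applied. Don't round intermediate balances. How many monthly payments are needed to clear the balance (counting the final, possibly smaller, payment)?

Monthly rate r = 12.4%/12 = 1.03333% = 0.0103333.
Recurrence: B ← B·(1+r) − €70.00.
Month 1: interest €38.18; balance after payment €3,663.18.
Month 2: interest €37.85; balance after payment €3,631.03.
Closed form: n = −ln(1 − rB₀/P)/ln(1+r) = −ln(0.45455)/ln(1.01033) ≈ 76.695, so the balance reaches zero during payment 77.

77 payments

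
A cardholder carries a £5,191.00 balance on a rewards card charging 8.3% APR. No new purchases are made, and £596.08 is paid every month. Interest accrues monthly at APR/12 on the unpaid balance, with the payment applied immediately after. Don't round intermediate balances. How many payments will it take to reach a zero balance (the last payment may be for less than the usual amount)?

Monthly rate r = 8.3%/12 = 0.691667% = 0.00691667.
Recurrence: B ← B·(1+r) − £596.08.
Month 1: interest £35.90; balance after payment £4,630.82.
Month 2: interest £32.03; balance after payment £4,066.77.
Closed form: n = −ln(1 − rB₀/P)/ln(1+r) = −ln(0.93977)/ln(1.00692) ≈ 9.013, so the balance reaches zero during payment 10.

10 payments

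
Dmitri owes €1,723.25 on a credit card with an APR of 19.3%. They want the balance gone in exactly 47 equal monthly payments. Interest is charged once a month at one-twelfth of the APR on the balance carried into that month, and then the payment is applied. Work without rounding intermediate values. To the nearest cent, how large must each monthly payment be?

Monthly rate r = 19.3%/12 = 1.60833% = 0.0160833.
Level-payment amortization: P = B₀·r / (1 − (1+r)^(−n)) = 1723.25·0.0160833 / (1 − 1.01608^(−47)).
Denominator 1 − (1+r)^(−47) = 0.527587266.
P = 27.7156 / 0.527587266 ≈ 52.53.

€52.53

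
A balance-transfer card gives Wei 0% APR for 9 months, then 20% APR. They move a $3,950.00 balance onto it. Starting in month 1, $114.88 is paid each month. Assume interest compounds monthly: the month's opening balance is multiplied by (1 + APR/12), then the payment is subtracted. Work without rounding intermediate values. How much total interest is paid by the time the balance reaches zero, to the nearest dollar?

Promo months 1–9 at r₀ = 0%/12 = 0; months 10+ at r₁ = 20%/12 = 0.0166667.
After month 9 (no interest yet): B = $3,950.00 − 9·$114.88 = $2,916.08.
Then at r₁ with $114.88/mo: n₂ = −ln(1 − r₁·B/P)/ln(1+r₁) ≈ 33.28 → 34 more payments.
Total paid = 42·$114.88 + $31.83 = $4,856.79; interest = $4,856.79 − $3,950.00 = $906.79.

$907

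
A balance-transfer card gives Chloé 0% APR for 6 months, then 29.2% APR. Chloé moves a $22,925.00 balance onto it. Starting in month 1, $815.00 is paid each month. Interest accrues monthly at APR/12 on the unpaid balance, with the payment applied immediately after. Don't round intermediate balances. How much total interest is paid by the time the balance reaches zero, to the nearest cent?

$8,177.20

Promo months 1–6 at r₀ = 0%/12 = 0; months 7+ at r₁ = 29.2%/12 = 0.0243333.
After month 6 (no interest yet): B = $22,925.00 − 6·$815.00 = $18,035.00.
Then at r₁ with $815.00/mo: n₂ = −ln(1 − r₁·B/P)/ln(1+r₁) ≈ 32.16 → 33 more payments.
Total paid = 38·$815.00 + $132.20 = $31,102.20; interest = $31,102.20 − $22,925.00 = $8,177.20.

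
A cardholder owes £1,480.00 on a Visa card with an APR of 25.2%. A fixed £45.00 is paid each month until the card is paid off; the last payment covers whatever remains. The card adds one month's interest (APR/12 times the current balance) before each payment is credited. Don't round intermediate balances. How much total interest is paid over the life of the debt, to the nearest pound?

Monthly rate r = 25.2%/12 = 2.1% = 0.021.
Payoff takes n = ⌈−ln(1 − rB₀/P)/ln(1+r)⌉ = ⌈56.458⌉ = 57 payments; the last is £20.72.
Total paid = 56·£45.00 + £20.72 = £2,540.72.
Total interest = total paid − principal = £2,540.72 − £1,480.00 = £1,060.72.

£1,061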